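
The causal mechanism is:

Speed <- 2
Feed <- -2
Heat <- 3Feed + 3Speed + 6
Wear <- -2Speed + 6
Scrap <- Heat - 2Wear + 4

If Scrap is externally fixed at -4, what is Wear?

The intervention breaks the incoming arrows to Scrap: Scrap <- Heat - 2Wear + 4 no longer applies, and Scrap = -4.
Since Wear is not a descendant of the intervened variable, it is unaffected.
Wear = -2Speed + 6  [with Speed=2]  = 2

2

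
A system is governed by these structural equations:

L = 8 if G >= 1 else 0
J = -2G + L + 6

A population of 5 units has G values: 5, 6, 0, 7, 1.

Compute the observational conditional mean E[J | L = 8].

Observing L=8 restricts to units where L's equation naturally yields 8: G ∈ {5, 6, 7, 1}. In that subpopulation J = 4, 2, 0, 12, mean 4.5.

4.5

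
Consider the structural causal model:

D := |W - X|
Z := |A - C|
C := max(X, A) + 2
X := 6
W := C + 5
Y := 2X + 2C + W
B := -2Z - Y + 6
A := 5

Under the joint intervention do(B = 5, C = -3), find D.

The joint intervention fixes B = 5, C = -3, removing each variable's own equation.
W = C + 5  [with C=-3]  = 2
D = |W - X|  [with W=2, X=6]  = 4

4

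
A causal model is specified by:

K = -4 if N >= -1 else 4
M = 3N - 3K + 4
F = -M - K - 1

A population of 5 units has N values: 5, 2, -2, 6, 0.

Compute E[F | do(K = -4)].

The intervention sets K=-4 in all 5 units regardless of N. Recomputing F per unit gives -28, -19, -7, -31, -13; average -19.6.

-19.6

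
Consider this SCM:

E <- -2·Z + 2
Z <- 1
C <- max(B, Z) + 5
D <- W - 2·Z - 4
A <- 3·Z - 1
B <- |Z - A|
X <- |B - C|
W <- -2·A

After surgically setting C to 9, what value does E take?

Intervening sets C = 9 and removes its equation (C <- max(B, Z) + 5).
E is not downstream of the intervention, so its value is determined by the original equations.
E = -2·Z + 2  [with Z=1]  = 0

0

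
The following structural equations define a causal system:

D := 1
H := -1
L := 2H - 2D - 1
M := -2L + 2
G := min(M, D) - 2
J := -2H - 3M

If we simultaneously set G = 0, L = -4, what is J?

The joint intervention fixes G = 0, L = -4, removing each variable's own equation.
M = -2L + 2  [with L=-4]  = 10
J = -2H - 3M  [with H=-1, M=10]  = -28

-28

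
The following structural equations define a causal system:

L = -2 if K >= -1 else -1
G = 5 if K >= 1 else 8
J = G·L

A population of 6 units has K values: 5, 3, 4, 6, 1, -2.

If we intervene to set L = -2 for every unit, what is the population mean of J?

Every unit gets L=-2 under the intervention. J values become -10, -10, -10, -10, -10, -16; E[J|do(L=-2)] = -11.

-11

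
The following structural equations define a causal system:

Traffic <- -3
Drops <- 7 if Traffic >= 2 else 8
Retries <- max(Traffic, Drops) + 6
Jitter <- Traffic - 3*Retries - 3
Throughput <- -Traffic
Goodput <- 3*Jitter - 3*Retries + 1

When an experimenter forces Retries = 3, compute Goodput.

The intervention breaks the incoming arrows to Retries: Retries <- max(Traffic, Drops) + 6 no longer applies, and Retries = 3.
Jitter = Traffic - 3*Retries - 3  [with Traffic=-3, Retries=3]  = -15
Goodput = 3*Jitter - 3*Retries + 1  [with Jitter=-15, Retries=3]  = -53

-53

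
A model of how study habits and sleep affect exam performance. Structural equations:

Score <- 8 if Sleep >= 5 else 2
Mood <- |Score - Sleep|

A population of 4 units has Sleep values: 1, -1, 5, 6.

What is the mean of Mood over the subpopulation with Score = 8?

2.5

Observing Score=8 restricts to units where Score's equation naturally yields 8: Sleep ∈ {5, 6}. In that subpopulation Mood = 3, 2, mean 2.5.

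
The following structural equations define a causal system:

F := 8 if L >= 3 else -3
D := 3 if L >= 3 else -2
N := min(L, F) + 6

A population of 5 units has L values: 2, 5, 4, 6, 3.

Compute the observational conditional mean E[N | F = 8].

Conditioning on F=8 selects the 4 unit(s) with L ∈ {5, 4, 6, 3}. Their N values: 11, 10, 12, 9. Mean = 10.5.

10.5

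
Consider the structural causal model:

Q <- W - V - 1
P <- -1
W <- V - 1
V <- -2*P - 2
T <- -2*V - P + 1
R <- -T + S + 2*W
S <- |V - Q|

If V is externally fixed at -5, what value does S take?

Under do(V=-5), the mechanism V <- -2*P - 2 is discarded; V is fixed at -5.
W = V - 1  [with V=-5]  = -6
Q = W - V - 1  [with W=-6, V=-5]  = -2
S = |V - Q|  [with V=-5, Q=-2]  = 3

3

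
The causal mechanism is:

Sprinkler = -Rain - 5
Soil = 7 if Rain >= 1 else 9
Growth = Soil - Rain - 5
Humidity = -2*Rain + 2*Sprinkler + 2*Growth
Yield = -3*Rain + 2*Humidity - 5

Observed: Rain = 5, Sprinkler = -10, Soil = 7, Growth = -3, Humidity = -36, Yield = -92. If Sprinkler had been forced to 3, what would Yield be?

Under do(Sprinkler=3), the mechanism Sprinkler = -Rain - 5 is discarded; Sprinkler is fixed at 3.
Soil = 7 if Rain >= 1 else 9  [with Rain=5]  = 7
Growth = Soil - Rain - 5  [with Soil=7, Rain=5]  = -3
Humidity = -2*Rain + 2*Sprinkler + 2*Growth  [with Rain=5, Sprinkler=3, Growth=-3]  = -10
Yield = -3*Rain + 2*Humidity - 5  [with Rain=5, Humidity=-10]  = -40

-40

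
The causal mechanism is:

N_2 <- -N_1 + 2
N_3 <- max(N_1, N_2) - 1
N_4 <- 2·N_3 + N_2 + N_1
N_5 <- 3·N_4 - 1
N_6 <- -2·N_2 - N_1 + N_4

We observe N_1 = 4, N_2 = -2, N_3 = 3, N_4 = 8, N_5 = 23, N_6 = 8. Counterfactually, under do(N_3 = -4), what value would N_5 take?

do(N_3=-4) replaces the equation N_3 <- max(N_1, N_2) - 1 with the constant N_3 = -4.
N_2 = -N_1 + 2  [with N_1=4]  = -2
N_4 = 2·N_3 + N_2 + N_1  [with N_3=-4, N_2=-2, N_1=4]  = -6
N_5 = 3·N_4 - 1  [with N_4=-6]  = -19

-19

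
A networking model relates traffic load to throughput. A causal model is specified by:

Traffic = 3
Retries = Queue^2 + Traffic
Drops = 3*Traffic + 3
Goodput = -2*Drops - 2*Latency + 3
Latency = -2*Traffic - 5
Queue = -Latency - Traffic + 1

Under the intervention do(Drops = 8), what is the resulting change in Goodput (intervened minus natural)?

Under do(Drops=8), the mechanism Drops = 3*Traffic + 3 is discarded; Drops is fixed at 8.
Latency = -2*Traffic - 5  [with Traffic=3]  = -11
Goodput = -2*Drops - 2*Latency + 3  [with Drops=8, Latency=-11]  = 9
Without intervention: Latency = -2*Traffic - 5  [with Traffic=3]  = -11; Drops = 3*Traffic + 3  [with Traffic=3]  = 12; Goodput = -2*Drops - 2*Latency + 3  [with Drops=12, Latency=-11]  = 1.
Change = 9 − 1 = 8.

8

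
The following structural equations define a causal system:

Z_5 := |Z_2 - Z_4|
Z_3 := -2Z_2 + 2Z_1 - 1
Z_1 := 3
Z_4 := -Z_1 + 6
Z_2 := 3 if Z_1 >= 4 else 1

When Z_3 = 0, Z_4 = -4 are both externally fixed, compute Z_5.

5

Setting Z_3 = 0, Z_4 = -4 by intervention discards those variables' equations.
Z_2 = 3 if Z_1 >= 4 else 1  [with Z_1=3]  = 1
Z_5 = |Z_2 - Z_4|  [with Z_2=1, Z_4=-4]  = 5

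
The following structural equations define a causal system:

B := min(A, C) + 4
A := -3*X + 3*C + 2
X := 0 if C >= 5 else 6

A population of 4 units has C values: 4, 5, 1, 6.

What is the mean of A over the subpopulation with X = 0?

18.5

E[A|X=0] averages over only the 2 units with X=0 (C = 5, 6): A = 17, 20, mean 18.5.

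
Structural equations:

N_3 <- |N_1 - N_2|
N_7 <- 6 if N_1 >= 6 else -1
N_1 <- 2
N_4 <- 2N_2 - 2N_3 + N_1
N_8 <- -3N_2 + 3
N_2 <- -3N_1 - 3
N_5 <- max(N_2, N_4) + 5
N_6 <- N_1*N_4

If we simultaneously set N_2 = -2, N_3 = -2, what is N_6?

4

Under do(N_2 = -2, N_3 = -2), each intervened variable's structural equation is replaced by its fixed value.
N_4 = 2N_2 - 2N_3 + N_1  [with N_2=-2, N_3=-2, N_1=2]  = 2
N_6 = N_1*N_4  [with N_1=2, N_4=2]  = 4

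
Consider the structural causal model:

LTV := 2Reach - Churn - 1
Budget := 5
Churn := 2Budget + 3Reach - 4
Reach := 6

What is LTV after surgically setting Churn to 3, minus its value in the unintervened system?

21

The intervention breaks the incoming arrows to Churn: Churn := 2Budget + 3Reach - 4 no longer applies, and Churn = 3.
LTV = 2Reach - Churn - 1  [with Reach=6, Churn=3]  = 8
Without intervention: Churn = 2Budget + 3Reach - 4  [with Budget=5, Reach=6]  = 24; LTV = 2Reach - Churn - 1  [with Reach=6, Churn=24]  = -13.
Change = 8 − (-13) = 21.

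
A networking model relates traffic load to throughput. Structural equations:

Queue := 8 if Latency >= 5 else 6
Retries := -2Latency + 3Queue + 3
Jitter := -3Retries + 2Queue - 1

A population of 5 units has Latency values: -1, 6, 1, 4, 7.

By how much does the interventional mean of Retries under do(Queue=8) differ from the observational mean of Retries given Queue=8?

do(Queue=8) breaks Queue's dependence on Latency. With Queue=8 fixed, Retries across the units is 29, 15, 25, 19, 13, mean 20.2.
E[Retries|Queue=8] averages over only the 2 units with Queue=8 (Latency = 6, 7): Retries = 15, 13, mean 14.
Difference = 20.2 − 14 = 6.2.

6.2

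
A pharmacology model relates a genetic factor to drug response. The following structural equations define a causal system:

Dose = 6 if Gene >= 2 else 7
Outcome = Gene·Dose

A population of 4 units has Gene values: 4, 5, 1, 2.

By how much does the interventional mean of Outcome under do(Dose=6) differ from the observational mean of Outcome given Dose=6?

-4

Under do(Dose=6), Dose's equation is replaced by Dose=6 for every unit. Per-unit Outcome: 24, 30, 6, 12. Mean = 18.
E[Outcome|Dose=6] averages over only the 3 units with Dose=6 (Gene = 4, 5, 2): Outcome = 24, 30, 12, mean 22.
Difference = 18 − 22 = -4.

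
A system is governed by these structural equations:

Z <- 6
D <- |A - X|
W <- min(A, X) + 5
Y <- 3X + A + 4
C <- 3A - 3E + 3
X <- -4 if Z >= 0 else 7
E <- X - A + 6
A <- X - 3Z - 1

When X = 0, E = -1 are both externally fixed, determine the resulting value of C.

-51

Under do(X = 0, E = -1), each intervened variable's structural equation is replaced by its fixed value.
A = X - 3Z - 1  [with X=0, Z=6]  = -19
C = 3A - 3E + 3  [with A=-19, E=-1]  = -51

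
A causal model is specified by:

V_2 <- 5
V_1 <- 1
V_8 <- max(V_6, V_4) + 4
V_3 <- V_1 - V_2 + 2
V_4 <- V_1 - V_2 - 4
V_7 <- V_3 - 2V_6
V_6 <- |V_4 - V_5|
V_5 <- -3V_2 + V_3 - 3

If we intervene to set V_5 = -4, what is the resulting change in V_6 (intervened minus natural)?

The intervention breaks the incoming arrows to V_5: V_5 <- -3V_2 + V_3 - 3 no longer applies, and V_5 = -4.
V_4 = V_1 - V_2 - 4  [with V_1=1, V_2=5]  = -8
V_6 = |V_4 - V_5|  [with V_4=-8, V_5=-4]  = 4
Without intervention: V_3 = V_1 - V_2 + 2  [with V_1=1, V_2=5]  = -2; V_4 = V_1 - V_2 - 4  [with V_1=1, V_2=5]  = -8; V_5 = -3V_2 + V_3 - 3  [with V_2=5, V_3=-2]  = -20; V_6 = |V_4 - V_5|  [with V_4=-8, V_5=-20]  = 12.
Change = 4 − 12 = -8.

-8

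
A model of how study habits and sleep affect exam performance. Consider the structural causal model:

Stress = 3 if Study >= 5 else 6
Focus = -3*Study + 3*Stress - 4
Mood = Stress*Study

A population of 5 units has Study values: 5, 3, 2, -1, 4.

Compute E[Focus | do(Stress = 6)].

6.2

do(Stress=6) breaks Stress's dependence on Study. With Stress=6 fixed, Focus across the units is -1, 5, 8, 17, 2, mean 6.2.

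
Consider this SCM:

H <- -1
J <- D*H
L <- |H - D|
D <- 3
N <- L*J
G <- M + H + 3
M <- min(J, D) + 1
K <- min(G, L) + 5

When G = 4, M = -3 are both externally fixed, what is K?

Under do(G = 4, M = -3), each intervened variable's structural equation is replaced by its fixed value.
L = |H - D|  [with H=-1, D=3]  = 4
K = min(G, L) + 5  [with G=4, L=4]  = 9

9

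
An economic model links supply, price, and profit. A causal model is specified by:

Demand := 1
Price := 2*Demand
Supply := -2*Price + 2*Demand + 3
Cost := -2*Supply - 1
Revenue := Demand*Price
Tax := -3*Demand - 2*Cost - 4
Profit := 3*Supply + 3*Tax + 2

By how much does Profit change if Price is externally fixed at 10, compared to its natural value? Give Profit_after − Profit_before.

-240

Under do(Price=10), the mechanism Price := 2*Demand is discarded; Price is fixed at 10.
Supply = -2*Price + 2*Demand + 3  [with Price=10, Demand=1]  = -15
Cost = -2*Supply - 1  [with Supply=-15]  = 29
Tax = -3*Demand - 2*Cost - 4  [with Demand=1, Cost=29]  = -65
Profit = 3*Supply + 3*Tax + 2  [with Supply=-15, Tax=-65]  = -238
Without intervention: Price = 2*Demand  [with Demand=1]  = 2; Supply = -2*Price + 2*Demand + 3  [with Price=2, Demand=1]  = 1; Cost = -2*Supply - 1  [with Supply=1]  = -3; Tax = -3*Demand - 2*Cost - 4  [with Demand=1, Cost=-3]  = -1; Profit = 3*Supply + 3*Tax + 2  [with Supply=1, Tax=-1]  = 2.
Change = -238 − 2 = -240.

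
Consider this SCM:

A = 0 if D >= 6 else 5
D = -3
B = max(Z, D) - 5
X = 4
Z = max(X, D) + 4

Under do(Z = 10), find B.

do(Z=10) replaces the equation Z = max(X, D) + 4 with the constant Z = 10.
B = max(Z, D) - 5  [with Z=10, D=-3]  = 5

5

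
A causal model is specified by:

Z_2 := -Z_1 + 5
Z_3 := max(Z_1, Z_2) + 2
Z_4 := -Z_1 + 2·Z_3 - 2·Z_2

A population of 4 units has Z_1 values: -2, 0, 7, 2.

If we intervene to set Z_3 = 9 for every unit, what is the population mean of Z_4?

Under do(Z_3=9), Z_3's equation is replaced by Z_3=9 for every unit. Per-unit Z_4: 6, 8, 15, 10. Mean = 9.75.

9.75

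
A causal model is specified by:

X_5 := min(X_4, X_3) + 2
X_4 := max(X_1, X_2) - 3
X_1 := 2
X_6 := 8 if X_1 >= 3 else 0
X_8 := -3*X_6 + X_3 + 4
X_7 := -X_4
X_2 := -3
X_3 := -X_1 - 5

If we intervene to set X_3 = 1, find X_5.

1

do(X_3=1) replaces the equation X_3 := -X_1 - 5 with the constant X_3 = 1.
X_4 = max(X_1, X_2) - 3  [with X_1=2, X_2=-3]  = -1
X_5 = min(X_4, X_3) + 2  [with X_4=-1, X_3=1]  = 1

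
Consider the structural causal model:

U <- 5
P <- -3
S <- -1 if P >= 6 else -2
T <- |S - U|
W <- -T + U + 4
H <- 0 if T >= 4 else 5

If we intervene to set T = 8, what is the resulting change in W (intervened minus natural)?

-1

Intervening sets T = 8 and removes its equation (T <- |S - U|).
W = -T + U + 4  [with T=8, U=5]  = 1
Without intervention: S = -1 if P >= 6 else -2  [with P=-3]  = -2; T = |S - U|  [with S=-2, U=5]  = 7; W = -T + U + 4  [with T=7, U=5]  = 2.
Change = 1 − 2 = -1.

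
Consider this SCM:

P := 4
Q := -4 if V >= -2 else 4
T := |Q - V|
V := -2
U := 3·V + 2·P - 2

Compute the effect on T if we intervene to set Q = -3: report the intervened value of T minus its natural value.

-1

Intervening sets Q = -3 and removes its equation (Q := -4 if V >= -2 else 4).
T = |Q - V|  [with Q=-3, V=-2]  = 1
Without intervention: Q = -4 if V >= -2 else 4  [with V=-2]  = -4; T = |Q - V|  [with Q=-4, V=-2]  = 2.
Change = 1 − 2 = -1.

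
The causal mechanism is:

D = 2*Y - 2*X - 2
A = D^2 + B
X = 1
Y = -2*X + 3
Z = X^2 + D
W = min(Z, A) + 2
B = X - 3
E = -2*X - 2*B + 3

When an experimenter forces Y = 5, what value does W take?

do(Y=5) replaces the equation Y = -2*X + 3 with the constant Y = 5.
D = 2*Y - 2*X - 2  [with Y=5, X=1]  = 6
Z = X^2 + D  [with X=1, D=6]  = 7
B = X - 3  [with X=1]  = -2
A = D^2 + B  [with D=6, B=-2]  = 34
W = min(Z, A) + 2  [with Z=7, A=34]  = 9

9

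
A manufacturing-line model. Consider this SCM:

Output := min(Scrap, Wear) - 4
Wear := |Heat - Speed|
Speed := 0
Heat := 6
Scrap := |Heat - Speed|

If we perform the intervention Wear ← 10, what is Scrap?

The intervention breaks the incoming arrows to Wear: Wear := |Heat - Speed| no longer applies, and Wear = 10.
Scrap is not downstream of the intervention, so its value is determined by the original equations.
Scrap = |Heat - Speed|  [with Heat=6, Speed=0]  = 6

6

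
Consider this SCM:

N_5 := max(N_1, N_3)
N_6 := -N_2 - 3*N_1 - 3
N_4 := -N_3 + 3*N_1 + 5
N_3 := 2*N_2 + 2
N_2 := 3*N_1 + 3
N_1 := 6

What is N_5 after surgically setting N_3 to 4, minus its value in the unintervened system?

do(N_3=4) replaces the equation N_3 := 2*N_2 + 2 with the constant N_3 = 4.
N_5 = max(N_1, N_3)  [with N_1=6, N_3=4]  = 6
Without intervention: N_2 = 3*N_1 + 3  [with N_1=6]  = 21; N_3 = 2*N_2 + 2  [with N_2=21]  = 44; N_5 = max(N_1, N_3)  [with N_1=6, N_3=44]  = 44.
Change = 6 − 44 = -38.

-38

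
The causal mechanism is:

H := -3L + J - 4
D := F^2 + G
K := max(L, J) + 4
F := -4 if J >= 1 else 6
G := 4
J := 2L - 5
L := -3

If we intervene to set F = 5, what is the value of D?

The intervention breaks the incoming arrows to F: F := -4 if J >= 1 else 6 no longer applies, and F = 5.
D = F^2 + G  [with F=5, G=4]  = 29

29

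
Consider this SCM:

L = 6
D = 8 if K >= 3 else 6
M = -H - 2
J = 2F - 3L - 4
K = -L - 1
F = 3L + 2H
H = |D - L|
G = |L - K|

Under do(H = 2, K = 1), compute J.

22

Under do(H = 2, K = 1), each intervened variable's structural equation is replaced by its fixed value.
F = 3L + 2H  [with L=6, H=2]  = 22
J = 2F - 3L - 4  [with F=22, L=6]  = 22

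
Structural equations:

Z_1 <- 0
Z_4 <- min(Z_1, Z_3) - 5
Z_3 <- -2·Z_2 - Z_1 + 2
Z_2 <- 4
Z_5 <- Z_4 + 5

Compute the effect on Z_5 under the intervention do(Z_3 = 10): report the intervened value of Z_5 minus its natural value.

6

do(Z_3=10) replaces the equation Z_3 <- -2·Z_2 - Z_1 + 2 with the constant Z_3 = 10.
Z_4 = min(Z_1, Z_3) - 5  [with Z_1=0, Z_3=10]  = -5
Z_5 = Z_4 + 5  [with Z_4=-5]  = 0
Without intervention: Z_3 = -2·Z_2 - Z_1 + 2  [with Z_2=4, Z_1=0]  = -6; Z_4 = min(Z_1, Z_3) - 5  [with Z_1=0, Z_3=-6]  = -11; Z_5 = Z_4 + 5  [with Z_4=-11]  = -6.
Change = 0 − (-6) = 6.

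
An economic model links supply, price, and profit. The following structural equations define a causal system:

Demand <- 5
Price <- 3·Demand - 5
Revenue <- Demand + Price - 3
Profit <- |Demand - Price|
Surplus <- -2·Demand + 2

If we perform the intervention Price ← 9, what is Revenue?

11

The intervention breaks the incoming arrows to Price: Price <- 3·Demand - 5 no longer applies, and Price = 9.
Revenue = Demand + Price - 3  [with Demand=5, Price=9]  = 11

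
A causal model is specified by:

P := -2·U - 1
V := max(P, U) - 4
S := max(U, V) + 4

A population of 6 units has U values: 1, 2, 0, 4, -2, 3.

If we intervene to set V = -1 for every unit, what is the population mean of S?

5.5

Under do(V=-1), V's equation is replaced by V=-1 for every unit. Per-unit S: 5, 6, 4, 8, 3, 7. Mean = 5.5.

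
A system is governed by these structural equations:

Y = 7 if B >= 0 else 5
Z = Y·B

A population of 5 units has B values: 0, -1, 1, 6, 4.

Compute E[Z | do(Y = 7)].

14

Every unit gets Y=7 under the intervention. Z values become 0, -7, 7, 42, 28; E[Z|do(Y=7)] = 14.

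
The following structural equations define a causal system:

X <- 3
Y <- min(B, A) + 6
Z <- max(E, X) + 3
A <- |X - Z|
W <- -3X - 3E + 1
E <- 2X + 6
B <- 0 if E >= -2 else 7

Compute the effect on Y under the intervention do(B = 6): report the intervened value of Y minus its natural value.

6

Intervening sets B = 6 and removes its equation (B <- 0 if E >= -2 else 7).
E = 2X + 6  [with X=3]  = 12
Z = max(E, X) + 3  [with E=12, X=3]  = 15
A = |X - Z|  [with X=3, Z=15]  = 12
Y = min(B, A) + 6  [with B=6, A=12]  = 12
Without intervention: E = 2X + 6  [with X=3]  = 12; Z = max(E, X) + 3  [with E=12, X=3]  = 15; A = |X - Z|  [with X=3, Z=15]  = 12; B = 0 if E >= -2 else 7  [with E=12]  = 0; Y = min(B, A) + 6  [with B=0, A=12]  = 6.
Change = 12 − 6 = 6.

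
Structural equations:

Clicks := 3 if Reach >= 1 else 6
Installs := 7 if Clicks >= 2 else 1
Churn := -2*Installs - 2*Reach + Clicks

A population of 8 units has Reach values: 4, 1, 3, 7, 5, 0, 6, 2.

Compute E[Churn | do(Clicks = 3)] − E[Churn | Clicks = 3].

1

The intervention sets Clicks=3 in all 8 units regardless of Reach. Recomputing Churn per unit gives -19, -13, -17, -25, -21, -11, -23, -15; average -18.
Observing Clicks=3 restricts to units where Clicks's equation naturally yields 3: Reach ∈ {4, 1, 3, 7, 5, 6, 2}. In that subpopulation Churn = -19, -13, -17, -25, -21, -23, -15, mean -19.
Difference = -18 − (-19) = 1.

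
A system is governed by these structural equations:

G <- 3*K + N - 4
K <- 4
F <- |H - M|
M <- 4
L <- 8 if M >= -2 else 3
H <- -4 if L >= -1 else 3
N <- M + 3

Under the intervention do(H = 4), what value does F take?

0

The intervention breaks the incoming arrows to H: H <- -4 if L >= -1 else 3 no longer applies, and H = 4.
F = |H - M|  [with H=4, M=4]  = 0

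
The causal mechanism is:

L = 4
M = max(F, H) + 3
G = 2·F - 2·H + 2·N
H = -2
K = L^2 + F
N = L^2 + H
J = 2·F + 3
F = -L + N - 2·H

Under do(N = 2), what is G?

12

do(N=2) replaces the equation N = L^2 + H with the constant N = 2.
F = -L + N - 2·H  [with L=4, N=2, H=-2]  = 2
G = 2·F - 2·H + 2·N  [with F=2, H=-2, N=2]  = 12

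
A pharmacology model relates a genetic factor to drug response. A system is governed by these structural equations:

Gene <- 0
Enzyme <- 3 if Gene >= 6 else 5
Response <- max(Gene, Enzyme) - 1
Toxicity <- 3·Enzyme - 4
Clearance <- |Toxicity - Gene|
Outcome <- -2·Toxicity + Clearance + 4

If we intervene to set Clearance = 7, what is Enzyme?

Under do(Clearance=7), the mechanism Clearance <- |Toxicity - Gene| is discarded; Clearance is fixed at 7.
No directed path runs from Clearance to Enzyme, so Enzyme keeps its natural value.
Enzyme = 3 if Gene >= 6 else 5  [with Gene=0]  = 5

5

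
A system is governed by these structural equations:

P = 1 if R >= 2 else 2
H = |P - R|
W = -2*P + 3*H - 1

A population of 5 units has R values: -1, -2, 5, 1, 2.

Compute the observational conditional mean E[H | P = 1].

2.5

E[H|P=1] averages over only the 2 units with P=1 (R = 5, 2): H = 4, 1, mean 2.5.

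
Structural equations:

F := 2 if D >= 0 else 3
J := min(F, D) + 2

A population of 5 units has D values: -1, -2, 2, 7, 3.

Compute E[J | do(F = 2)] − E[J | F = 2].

Every unit gets F=2 under the intervention. J values become 1, 0, 4, 4, 4; E[J|do(F=2)] = 2.6.
E[J|F=2] averages over only the 3 units with F=2 (D = 2, 7, 3): J = 4, 4, 4, mean 4.
Difference = 2.6 − 4 = -1.4.

-1.4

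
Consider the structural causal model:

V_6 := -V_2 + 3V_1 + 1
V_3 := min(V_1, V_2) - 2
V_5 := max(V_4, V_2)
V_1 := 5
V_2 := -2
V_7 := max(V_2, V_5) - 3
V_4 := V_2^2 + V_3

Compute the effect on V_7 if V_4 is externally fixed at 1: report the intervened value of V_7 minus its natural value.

The intervention breaks the incoming arrows to V_4: V_4 := V_2^2 + V_3 no longer applies, and V_4 = 1.
V_5 = max(V_4, V_2)  [with V_4=1, V_2=-2]  = 1
V_7 = max(V_2, V_5) - 3  [with V_2=-2, V_5=1]  = -2
Without intervention: V_3 = min(V_1, V_2) - 2  [with V_1=5, V_2=-2]  = -4; V_4 = V_2^2 + V_3  [with V_2=-2, V_3=-4]  = 0; V_5 = max(V_4, V_2)  [with V_4=0, V_2=-2]  = 0; V_7 = max(V_2, V_5) - 3  [with V_2=-2, V_5=0]  = -3.
Change = -2 − (-3) = 1.

1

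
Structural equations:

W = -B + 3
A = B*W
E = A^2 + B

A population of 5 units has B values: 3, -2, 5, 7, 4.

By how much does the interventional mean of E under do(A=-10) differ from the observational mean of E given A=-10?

Under do(A=-10), A's equation is replaced by A=-10 for every unit. Per-unit E: 103, 98, 105, 107, 104. Mean = 103.4.
E[E|A=-10] averages over only the 2 units with A=-10 (B = -2, 5): E = 98, 105, mean 101.5.
Difference = 103.4 − 101.5 = 1.9.

1.9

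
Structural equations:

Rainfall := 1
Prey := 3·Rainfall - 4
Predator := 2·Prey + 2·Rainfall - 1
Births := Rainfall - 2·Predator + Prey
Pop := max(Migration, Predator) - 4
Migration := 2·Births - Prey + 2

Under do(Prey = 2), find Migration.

do(Prey=2) replaces the equation Prey := 3·Rainfall - 4 with the constant Prey = 2.
Predator = 2·Prey + 2·Rainfall - 1  [with Prey=2, Rainfall=1]  = 5
Births = Rainfall - 2·Predator + Prey  [with Rainfall=1, Predator=5, Prey=2]  = -7
Migration = 2·Births - Prey + 2  [with Births=-7, Prey=2]  = -14

-14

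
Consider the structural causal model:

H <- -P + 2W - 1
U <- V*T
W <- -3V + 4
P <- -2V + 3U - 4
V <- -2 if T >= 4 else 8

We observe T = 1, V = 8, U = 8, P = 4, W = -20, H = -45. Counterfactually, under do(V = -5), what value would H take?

46

Under do(V=-5), the mechanism V <- -2 if T >= 4 else 8 is discarded; V is fixed at -5.
U = V*T  [with V=-5, T=1]  = -5
P = -2V + 3U - 4  [with V=-5, U=-5]  = -9
W = -3V + 4  [with V=-5]  = 19
H = -P + 2W - 1  [with P=-9, W=19]  = 46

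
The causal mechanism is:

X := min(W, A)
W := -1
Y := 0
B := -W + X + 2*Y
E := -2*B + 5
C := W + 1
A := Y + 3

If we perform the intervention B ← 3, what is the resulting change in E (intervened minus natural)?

-6

The intervention breaks the incoming arrows to B: B := -W + X + 2*Y no longer applies, and B = 3.
E = -2*B + 5  [with B=3]  = -1
Without intervention: A = Y + 3  [with Y=0]  = 3; X = min(W, A)  [with W=-1, A=3]  = -1; B = -W + X + 2*Y  [with W=-1, X=-1, Y=0]  = 0; E = -2*B + 5  [with B=0]  = 5.
Change = -1 − 5 = -6.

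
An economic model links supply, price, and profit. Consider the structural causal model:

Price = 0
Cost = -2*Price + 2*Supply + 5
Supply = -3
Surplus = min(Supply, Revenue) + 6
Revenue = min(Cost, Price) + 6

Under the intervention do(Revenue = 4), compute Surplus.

Intervening sets Revenue = 4 and removes its equation (Revenue = min(Cost, Price) + 6).
Surplus = min(Supply, Revenue) + 6  [with Supply=-3, Revenue=4]  = 3

3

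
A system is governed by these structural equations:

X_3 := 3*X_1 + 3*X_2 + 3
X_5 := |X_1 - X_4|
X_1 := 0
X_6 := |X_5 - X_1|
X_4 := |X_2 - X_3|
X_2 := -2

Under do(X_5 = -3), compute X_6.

3

The intervention breaks the incoming arrows to X_5: X_5 := |X_1 - X_4| no longer applies, and X_5 = -3.
X_6 = |X_5 - X_1|  [with X_5=-3, X_1=0]  = 3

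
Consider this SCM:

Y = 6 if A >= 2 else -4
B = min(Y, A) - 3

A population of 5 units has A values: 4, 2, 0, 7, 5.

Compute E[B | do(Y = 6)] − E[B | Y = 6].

-0.85

Under do(Y=6), Y's equation is replaced by Y=6 for every unit. Per-unit B: 1, -1, -3, 3, 2. Mean = 0.4.
Observing Y=6 restricts to units where Y's equation naturally yields 6: A ∈ {4, 2, 7, 5}. In that subpopulation B = 1, -1, 3, 2, mean 1.25.
Difference = 0.4 − 1.25 = -0.85.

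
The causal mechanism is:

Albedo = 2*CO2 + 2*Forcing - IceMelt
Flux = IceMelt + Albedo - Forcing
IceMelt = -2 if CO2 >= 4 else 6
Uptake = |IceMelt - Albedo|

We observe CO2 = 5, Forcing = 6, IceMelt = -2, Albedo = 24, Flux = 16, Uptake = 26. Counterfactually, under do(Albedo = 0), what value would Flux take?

Intervening sets Albedo = 0 and removes its equation (Albedo = 2*CO2 + 2*Forcing - IceMelt).
IceMelt = -2 if CO2 >= 4 else 6  [with CO2=5]  = -2
Flux = IceMelt + Albedo - Forcing  [with IceMelt=-2, Albedo=0, Forcing=6]  = -8

-8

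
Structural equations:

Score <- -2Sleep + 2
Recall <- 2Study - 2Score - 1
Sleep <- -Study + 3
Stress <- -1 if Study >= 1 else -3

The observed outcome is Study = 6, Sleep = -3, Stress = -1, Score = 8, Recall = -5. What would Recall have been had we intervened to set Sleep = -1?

3

do(Sleep=-1) replaces the equation Sleep <- -Study + 3 with the constant Sleep = -1.
Score = -2Sleep + 2  [with Sleep=-1]  = 4
Recall = 2Study - 2Score - 1  [with Study=6, Score=4]  = 3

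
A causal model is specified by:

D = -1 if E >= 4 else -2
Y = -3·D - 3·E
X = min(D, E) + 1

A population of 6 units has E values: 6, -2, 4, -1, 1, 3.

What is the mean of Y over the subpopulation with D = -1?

E[Y|D=-1] averages over only the 2 units with D=-1 (E = 6, 4): Y = -15, -9, mean -12.

-12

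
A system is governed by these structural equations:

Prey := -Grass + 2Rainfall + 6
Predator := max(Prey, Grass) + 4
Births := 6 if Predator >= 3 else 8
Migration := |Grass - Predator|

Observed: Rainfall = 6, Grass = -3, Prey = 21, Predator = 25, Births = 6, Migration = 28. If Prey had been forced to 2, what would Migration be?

The intervention breaks the incoming arrows to Prey: Prey := -Grass + 2Rainfall + 6 no longer applies, and Prey = 2.
Predator = max(Prey, Grass) + 4  [with Prey=2, Grass=-3]  = 6
Migration = |Grass - Predator|  [with Grass=-3, Predator=6]  = 9

9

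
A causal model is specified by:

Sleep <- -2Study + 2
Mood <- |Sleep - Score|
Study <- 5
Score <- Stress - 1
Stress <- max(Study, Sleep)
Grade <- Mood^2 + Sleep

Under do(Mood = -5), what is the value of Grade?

17

The intervention breaks the incoming arrows to Mood: Mood <- |Sleep - Score| no longer applies, and Mood = -5.
Sleep = -2Study + 2  [with Study=5]  = -8
Grade = Mood^2 + Sleep  [with Mood=-5, Sleep=-8]  = 17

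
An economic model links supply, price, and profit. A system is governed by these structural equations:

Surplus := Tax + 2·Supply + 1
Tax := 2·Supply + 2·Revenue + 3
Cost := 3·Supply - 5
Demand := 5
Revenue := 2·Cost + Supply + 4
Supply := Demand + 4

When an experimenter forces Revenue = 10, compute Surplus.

60

Under do(Revenue=10), the mechanism Revenue := 2·Cost + Supply + 4 is discarded; Revenue is fixed at 10.
Supply = Demand + 4  [with Demand=5]  = 9
Tax = 2·Supply + 2·Revenue + 3  [with Supply=9, Revenue=10]  = 41
Surplus = Tax + 2·Supply + 1  [with Tax=41, Supply=9]  = 60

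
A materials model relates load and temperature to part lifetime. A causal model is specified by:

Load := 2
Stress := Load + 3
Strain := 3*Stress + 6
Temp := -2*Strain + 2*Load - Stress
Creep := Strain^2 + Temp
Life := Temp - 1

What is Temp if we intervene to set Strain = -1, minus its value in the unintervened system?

44

The intervention breaks the incoming arrows to Strain: Strain := 3*Stress + 6 no longer applies, and Strain = -1.
Stress = Load + 3  [with Load=2]  = 5
Temp = -2*Strain + 2*Load - Stress  [with Strain=-1, Load=2, Stress=5]  = 1
Without intervention: Stress = Load + 3  [with Load=2]  = 5; Strain = 3*Stress + 6  [with Stress=5]  = 21; Temp = -2*Strain + 2*Load - Stress  [with Strain=21, Load=2, Stress=5]  = -43.
Change = 1 − (-43) = 44.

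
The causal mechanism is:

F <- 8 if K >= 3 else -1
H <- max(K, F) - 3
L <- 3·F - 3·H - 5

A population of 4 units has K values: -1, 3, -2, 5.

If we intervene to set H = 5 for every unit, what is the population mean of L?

Every unit gets H=5 under the intervention. L values become -23, 4, -23, 4; E[L|do(H=5)] = -9.5.

-9.5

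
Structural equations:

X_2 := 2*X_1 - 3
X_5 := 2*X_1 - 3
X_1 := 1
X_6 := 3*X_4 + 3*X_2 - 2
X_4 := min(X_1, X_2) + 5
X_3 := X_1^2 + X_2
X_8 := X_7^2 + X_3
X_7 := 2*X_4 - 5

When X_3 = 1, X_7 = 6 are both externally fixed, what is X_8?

37

Under do(X_3 = 1, X_7 = 6), each intervened variable's structural equation is replaced by its fixed value.
X_8 = X_7^2 + X_3  [with X_7=6, X_3=1]  = 37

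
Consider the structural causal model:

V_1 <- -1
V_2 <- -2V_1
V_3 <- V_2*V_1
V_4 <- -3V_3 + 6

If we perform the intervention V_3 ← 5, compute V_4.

-9

The intervention breaks the incoming arrows to V_3: V_3 <- V_2*V_1 no longer applies, and V_3 = 5.
V_4 = -3V_3 + 6  [with V_3=5]  = -9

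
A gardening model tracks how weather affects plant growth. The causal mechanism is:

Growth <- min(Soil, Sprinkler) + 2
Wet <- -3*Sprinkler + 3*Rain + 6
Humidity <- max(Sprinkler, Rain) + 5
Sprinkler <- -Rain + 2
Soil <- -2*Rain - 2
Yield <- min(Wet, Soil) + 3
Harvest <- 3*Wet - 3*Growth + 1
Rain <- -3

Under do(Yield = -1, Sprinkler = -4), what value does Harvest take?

34

The joint intervention fixes Yield = -1, Sprinkler = -4, removing each variable's own equation.
Soil = -2*Rain - 2  [with Rain=-3]  = 4
Wet = -3*Sprinkler + 3*Rain + 6  [with Sprinkler=-4, Rain=-3]  = 9
Growth = min(Soil, Sprinkler) + 2  [with Soil=4, Sprinkler=-4]  = -2
Harvest = 3*Wet - 3*Growth + 1  [with Wet=9, Growth=-2]  = 34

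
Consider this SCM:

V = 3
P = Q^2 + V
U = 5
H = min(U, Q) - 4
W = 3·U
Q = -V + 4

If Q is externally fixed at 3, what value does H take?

Under do(Q=3), the mechanism Q = -V + 4 is discarded; Q is fixed at 3.
H = min(U, Q) - 4  [with U=5, Q=3]  = -1

-1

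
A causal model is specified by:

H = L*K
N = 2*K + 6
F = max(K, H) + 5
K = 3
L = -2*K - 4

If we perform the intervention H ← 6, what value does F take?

The intervention breaks the incoming arrows to H: H = L*K no longer applies, and H = 6.
F = max(K, H) + 5  [with K=3, H=6]  = 11

11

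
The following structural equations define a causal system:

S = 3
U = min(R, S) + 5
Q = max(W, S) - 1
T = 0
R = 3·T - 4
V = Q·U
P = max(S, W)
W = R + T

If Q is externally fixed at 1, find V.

do(Q=1) replaces the equation Q = max(W, S) - 1 with the constant Q = 1.
R = 3·T - 4  [with T=0]  = -4
U = min(R, S) + 5  [with R=-4, S=3]  = 1
V = Q·U  [with Q=1, U=1]  = 1

1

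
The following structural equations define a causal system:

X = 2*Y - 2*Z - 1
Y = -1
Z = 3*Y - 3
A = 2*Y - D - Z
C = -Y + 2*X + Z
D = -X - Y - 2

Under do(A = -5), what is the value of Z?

-6

do(A=-5) replaces the equation A = 2*Y - D - Z with the constant A = -5.
Z is not downstream of the intervention, so its value is determined by the original equations.
Z = 3*Y - 3  [with Y=-1]  = -6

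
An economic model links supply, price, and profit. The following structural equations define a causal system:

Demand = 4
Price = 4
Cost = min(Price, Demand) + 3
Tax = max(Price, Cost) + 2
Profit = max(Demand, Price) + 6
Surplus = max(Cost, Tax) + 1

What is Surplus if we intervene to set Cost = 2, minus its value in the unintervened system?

-3

The intervention breaks the incoming arrows to Cost: Cost = min(Price, Demand) + 3 no longer applies, and Cost = 2.
Tax = max(Price, Cost) + 2  [with Price=4, Cost=2]  = 6
Surplus = max(Cost, Tax) + 1  [with Cost=2, Tax=6]  = 7
Without intervention: Cost = min(Price, Demand) + 3  [with Price=4, Demand=4]  = 7; Tax = max(Price, Cost) + 2  [with Price=4, Cost=7]  = 9; Surplus = max(Cost, Tax) + 1  [with Cost=7, Tax=9]  = 10.
Change = 7 − 10 = -3.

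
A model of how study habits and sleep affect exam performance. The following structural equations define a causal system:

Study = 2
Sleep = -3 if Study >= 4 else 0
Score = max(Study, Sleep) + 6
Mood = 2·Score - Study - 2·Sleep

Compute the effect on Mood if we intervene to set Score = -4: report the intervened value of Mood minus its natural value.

The intervention breaks the incoming arrows to Score: Score = max(Study, Sleep) + 6 no longer applies, and Score = -4.
Sleep = -3 if Study >= 4 else 0  [with Study=2]  = 0
Mood = 2·Score - Study - 2·Sleep  [with Score=-4, Study=2, Sleep=0]  = -10
Without intervention: Sleep = -3 if Study >= 4 else 0  [with Study=2]  = 0; Score = max(Study, Sleep) + 6  [with Study=2, Sleep=0]  = 8; Mood = 2·Score - Study - 2·Sleep  [with Score=8, Study=2, Sleep=0]  = 14.
Change = -10 − 14 = -24.

-24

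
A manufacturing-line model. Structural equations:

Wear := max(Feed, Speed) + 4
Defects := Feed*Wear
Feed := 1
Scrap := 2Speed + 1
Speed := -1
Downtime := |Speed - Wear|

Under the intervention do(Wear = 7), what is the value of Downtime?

8

The intervention breaks the incoming arrows to Wear: Wear := max(Feed, Speed) + 4 no longer applies, and Wear = 7.
Downtime = |Speed - Wear|  [with Speed=-1, Wear=7]  = 8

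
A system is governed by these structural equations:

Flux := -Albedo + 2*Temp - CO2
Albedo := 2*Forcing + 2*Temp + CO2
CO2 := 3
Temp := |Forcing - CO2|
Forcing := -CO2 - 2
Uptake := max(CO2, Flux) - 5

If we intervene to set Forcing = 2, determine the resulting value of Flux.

-10

do(Forcing=2) replaces the equation Forcing := -CO2 - 2 with the constant Forcing = 2.
Temp = |Forcing - CO2|  [with Forcing=2, CO2=3]  = 1
Albedo = 2*Forcing + 2*Temp + CO2  [with Forcing=2, Temp=1, CO2=3]  = 9
Flux = -Albedo + 2*Temp - CO2  [with Albedo=9, Temp=1, CO2=3]  = -10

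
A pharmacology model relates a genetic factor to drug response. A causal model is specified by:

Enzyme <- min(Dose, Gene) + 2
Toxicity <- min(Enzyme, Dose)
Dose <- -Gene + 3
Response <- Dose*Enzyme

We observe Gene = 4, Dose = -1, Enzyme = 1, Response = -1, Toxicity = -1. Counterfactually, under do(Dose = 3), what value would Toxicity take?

do(Dose=3) replaces the equation Dose <- -Gene + 3 with the constant Dose = 3.
Enzyme = min(Dose, Gene) + 2  [with Dose=3, Gene=4]  = 5
Toxicity = min(Enzyme, Dose)  [with Enzyme=5, Dose=3]  = 3

3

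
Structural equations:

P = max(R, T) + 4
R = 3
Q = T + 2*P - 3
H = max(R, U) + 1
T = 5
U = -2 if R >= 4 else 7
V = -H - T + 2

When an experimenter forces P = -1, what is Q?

The intervention breaks the incoming arrows to P: P = max(R, T) + 4 no longer applies, and P = -1.
Q = T + 2*P - 3  [with T=5, P=-1]  = 0

0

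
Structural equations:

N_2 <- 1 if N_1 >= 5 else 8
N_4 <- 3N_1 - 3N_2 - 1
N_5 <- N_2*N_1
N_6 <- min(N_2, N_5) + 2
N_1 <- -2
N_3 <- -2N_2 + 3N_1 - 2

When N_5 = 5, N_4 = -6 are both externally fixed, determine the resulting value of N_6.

Setting N_5 = 5, N_4 = -6 by intervention discards those variables' equations.
N_2 = 1 if N_1 >= 5 else 8  [with N_1=-2]  = 8
N_6 = min(N_2, N_5) + 2  [with N_2=8, N_5=5]  = 7

7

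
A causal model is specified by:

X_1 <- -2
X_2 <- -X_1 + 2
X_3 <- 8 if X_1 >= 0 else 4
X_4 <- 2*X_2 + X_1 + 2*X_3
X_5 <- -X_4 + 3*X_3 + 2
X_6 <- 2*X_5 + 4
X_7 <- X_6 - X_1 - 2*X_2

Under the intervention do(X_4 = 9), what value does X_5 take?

Intervening sets X_4 = 9 and removes its equation (X_4 <- 2*X_2 + X_1 + 2*X_3).
X_3 = 8 if X_1 >= 0 else 4  [with X_1=-2]  = 4
X_5 = -X_4 + 3*X_3 + 2  [with X_4=9, X_3=4]  = 5

5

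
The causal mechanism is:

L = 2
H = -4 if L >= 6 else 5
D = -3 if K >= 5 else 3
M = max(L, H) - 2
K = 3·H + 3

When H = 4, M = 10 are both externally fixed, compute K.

Setting H = 4, M = 10 by intervention discards those variables' equations.
K = 3·H + 3  [with H=4]  = 15

15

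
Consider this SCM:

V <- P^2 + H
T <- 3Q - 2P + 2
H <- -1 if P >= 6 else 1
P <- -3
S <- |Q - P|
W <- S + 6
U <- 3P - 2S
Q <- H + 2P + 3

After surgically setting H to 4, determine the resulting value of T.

11

do(H=4) replaces the equation H <- -1 if P >= 6 else 1 with the constant H = 4.
Q = H + 2P + 3  [with H=4, P=-3]  = 1
T = 3Q - 2P + 2  [with Q=1, P=-3]  = 11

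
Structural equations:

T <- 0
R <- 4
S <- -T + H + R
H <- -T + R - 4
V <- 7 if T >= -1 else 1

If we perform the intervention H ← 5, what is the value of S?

9

The intervention breaks the incoming arrows to H: H <- -T + R - 4 no longer applies, and H = 5.
S = -T + H + R  [with T=0, H=5, R=4]  = 9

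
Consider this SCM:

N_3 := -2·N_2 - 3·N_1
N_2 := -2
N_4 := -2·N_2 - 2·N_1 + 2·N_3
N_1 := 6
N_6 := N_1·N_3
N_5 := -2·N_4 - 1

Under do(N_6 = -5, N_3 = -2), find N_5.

23

Under do(N_6 = -5, N_3 = -2), each intervened variable's structural equation is replaced by its fixed value.
N_4 = -2·N_2 - 2·N_1 + 2·N_3  [with N_2=-2, N_1=6, N_3=-2]  = -12
N_5 = -2·N_4 - 1  [with N_4=-12]  = 23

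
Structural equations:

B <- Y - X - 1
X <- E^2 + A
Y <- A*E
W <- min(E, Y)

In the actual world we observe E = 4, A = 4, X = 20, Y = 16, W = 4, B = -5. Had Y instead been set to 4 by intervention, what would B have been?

-17

Under do(Y=4), the mechanism Y <- A*E is discarded; Y is fixed at 4.
X = E^2 + A  [with E=4, A=4]  = 20
B = Y - X - 1  [with Y=4, X=20]  = -17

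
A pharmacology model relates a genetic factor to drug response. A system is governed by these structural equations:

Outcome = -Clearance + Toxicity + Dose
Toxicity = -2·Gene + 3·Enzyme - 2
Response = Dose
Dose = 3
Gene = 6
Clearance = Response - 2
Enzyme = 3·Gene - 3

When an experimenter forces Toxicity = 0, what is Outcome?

Under do(Toxicity=0), the mechanism Toxicity = -2·Gene + 3·Enzyme - 2 is discarded; Toxicity is fixed at 0.
Response = Dose  [with Dose=3]  = 3
Clearance = Response - 2  [with Response=3]  = 1
Outcome = -Clearance + Toxicity + Dose  [with Clearance=1, Toxicity=0, Dose=3]  = 2

2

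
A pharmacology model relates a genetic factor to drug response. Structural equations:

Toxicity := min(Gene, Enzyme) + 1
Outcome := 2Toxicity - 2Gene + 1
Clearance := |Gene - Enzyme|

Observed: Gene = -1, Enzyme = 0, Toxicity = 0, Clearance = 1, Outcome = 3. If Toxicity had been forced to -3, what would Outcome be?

do(Toxicity=-3) replaces the equation Toxicity := min(Gene, Enzyme) + 1 with the constant Toxicity = -3.
Outcome = 2Toxicity - 2Gene + 1  [with Toxicity=-3, Gene=-1]  = -3

-3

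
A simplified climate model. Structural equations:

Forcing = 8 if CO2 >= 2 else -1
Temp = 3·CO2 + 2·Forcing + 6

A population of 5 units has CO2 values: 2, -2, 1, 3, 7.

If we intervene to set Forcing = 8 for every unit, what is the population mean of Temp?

do(Forcing=8) breaks Forcing's dependence on CO2. With Forcing=8 fixed, Temp across the units is 28, 16, 25, 31, 43, mean 28.6.

28.6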